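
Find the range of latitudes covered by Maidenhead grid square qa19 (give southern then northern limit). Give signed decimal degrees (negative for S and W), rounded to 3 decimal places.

-81.000, -80.000

Field Q=16, A=0: +16·20° lon, +0·10° lat → SW at lon 140°, lat -90°.
Square 1, 9: +1·2° lon, +9·1° lat → SW at lon 142°, lat -81°.
Cell spans 2° lon × 1° lat.
south -81.000, north -80.000.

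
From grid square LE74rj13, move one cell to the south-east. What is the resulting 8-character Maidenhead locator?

LE74rj22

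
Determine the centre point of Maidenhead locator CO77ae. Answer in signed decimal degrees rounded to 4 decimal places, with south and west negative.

57.1875, -125.9583

Field C=2, O=14: +2·20° lon, +14·10° lat → SW at lon -140°, lat 50°.
Square 7, 7: +7·2° lon, +7·1° lat → SW at lon -126°, lat 57°.
Subsquare a=0, e=4: +0·0.0833333° lon, +4·0.0416667° lat → SW at lon -126°, lat 57.1667°.
Cell spans 0.0833333° lon × 0.0416667° lat. Centre is SW corner plus half of each.
latitude 57.1875, longitude -125.9583.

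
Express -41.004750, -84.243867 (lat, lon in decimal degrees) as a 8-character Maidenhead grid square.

EE78vx08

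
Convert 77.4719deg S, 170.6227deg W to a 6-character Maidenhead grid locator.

Offset from 180°W / 90°S: lon 9.3773°, lat 12.5281°.
Field: 9.3773/20 → 0 → A, 12.5281/10 → 1 → B; chars AB.
Square: 9.3773/2 → 4, 2.5281/1 → 2; chars 42.
Subsquare: 1.3773/0.0833333 → 16 → q, 0.5281/0.0416667 → 12 → m; chars qm.

AB42qm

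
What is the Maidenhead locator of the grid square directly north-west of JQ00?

Longitude square 0; −1 → -1, wraps to 9, carry into field.
Longitude field J = 9; −1 → 8 = I.
Latitude square 0; +1 → 1.

IQ91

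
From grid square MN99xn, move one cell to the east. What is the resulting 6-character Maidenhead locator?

Longitude subsquare x = 23; +1 → 24, wraps to 0 = a, carry into square.
Longitude square 9; +1 → 10, wraps to 0, carry into field.
Longitude field M = 12; +1 → 13 = N.
The latitude characters are unchanged.

NN09an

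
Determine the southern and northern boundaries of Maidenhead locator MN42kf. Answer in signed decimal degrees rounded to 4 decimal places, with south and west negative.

42.2083, 42.2500

Field M=12, N=13: +12·20° lon, +13·10° lat → SW at lon 60°, lat 40°.
Square 4, 2: +4·2° lon, +2·1° lat → SW at lon 68°, lat 42°.
Subsquare k=10, f=5: +10·0.0833333° lon, +5·0.0416667° lat → SW at lon 68.8333°, lat 42.2083°.
Cell spans 0.0833333° lon × 0.0416667° lat.
south 42.2083, north 42.2500.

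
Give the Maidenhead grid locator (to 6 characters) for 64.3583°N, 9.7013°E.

JP44ui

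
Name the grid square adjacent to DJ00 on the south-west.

CI99

Longitude square 0; −1 → -1, wraps to 9, carry into field.
Longitude field D = 3; −1 → 2 = C.
Latitude square 0; −1 → -1, wraps to 9, carry into field.
Latitude field J = 9; −1 → 8 = I.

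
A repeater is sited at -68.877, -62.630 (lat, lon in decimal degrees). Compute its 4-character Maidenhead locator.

FC81

Shift to the Maidenhead origin (180°W, 90°S): lon 117.37, lat 21.12.
Field: lon ⌊117.37/20⌋ = 5 → F; lat ⌊21.12/10⌋ = 2 → C.
Square: lon ⌊17.37/2⌋ = 8; lat ⌊1.12/1⌋ = 1.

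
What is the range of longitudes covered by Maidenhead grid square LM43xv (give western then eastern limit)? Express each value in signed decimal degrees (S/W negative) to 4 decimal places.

49.9167, 50.0000

Field L=11, M=12: +11·20° lon, +12·10° lat → SW at lon 40°, lat 30°.
Square 4, 3: +4·2° lon, +3·1° lat → SW at lon 48°, lat 33°.
Subsquare x=23, v=21: +23·0.0833333° lon, +21·0.0416667° lat → SW at lon 49.9167°, lat 33.875°.
Cell spans 0.0833333° lon × 0.0416667° lat.
west 49.9167, east 50.0000.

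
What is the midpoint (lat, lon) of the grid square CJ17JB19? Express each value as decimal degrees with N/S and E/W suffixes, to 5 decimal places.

7.08125° N, 137.23750° W

Field C=2, J=9: +2·20° lon, +9·10° lat → SW at lon -140°, lat 0°.
Square 1, 7: +1·2° lon, +7·1° lat → SW at lon -138°, lat 7°.
Subsquare j=9, b=1: +9·0.0833333° lon, +1·0.0416667° lat → SW at lon -137.25°, lat 7.04167°.
Extended square 1, 9: +1·0.00833333° lon, +9·0.00416667° lat → SW at lon -137.242°, lat 7.07917°.
Cell spans 0.00833333° lon × 0.00416667° lat. Centre is SW corner plus half of each.
latitude 7.08125° N, longitude 137.23750° W.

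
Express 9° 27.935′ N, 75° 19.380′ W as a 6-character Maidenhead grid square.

FJ29il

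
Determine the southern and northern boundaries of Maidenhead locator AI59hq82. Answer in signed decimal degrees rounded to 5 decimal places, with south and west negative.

-0.32500, -0.32083

Field A=0, I=8: +0·20° lon, +8·10° lat → SW at lon -180°, lat -10°.
Square 5, 9: +5·2° lon, +9·1° lat → SW at lon -170°, lat -1°.
Subsquare h=7, q=16: +7·0.0833333° lon, +16·0.0416667° lat → SW at lon -169.417°, lat -0.333333°.
Extended square 8, 2: +8·0.00833333° lon, +2·0.00416667° lat → SW at lon -169.35°, lat -0.325°.
Cell spans 0.00833333° lon × 0.00416667° lat.
south -0.32500, north -0.32083.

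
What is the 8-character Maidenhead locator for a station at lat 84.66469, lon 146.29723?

Add 180° to longitude and 90° to latitude: 326.29723, 174.66469.
Field: 326.29723/20 → 16 → Q, 174.66469/10 → 17 → R; chars QR.
Square: 6.29723/2 → 3, 4.66469/1 → 4; chars 34.
Subsquare: 0.29723/0.0833333 → 3 → d, 0.66469/0.0416667 → 15 → p; chars dp.
Extended square: 0.04723/0.00833333 → 5, 0.03969/0.00416667 → 9; chars 59.

QR34dp59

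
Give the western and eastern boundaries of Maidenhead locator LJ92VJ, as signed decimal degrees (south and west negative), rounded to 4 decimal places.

Field L=11, J=9: +11·20° lon, +9·10° lat → SW at lon 40°, lat 0°.
Square 9, 2: +9·2° lon, +2·1° lat → SW at lon 58°, lat 2°.
Subsquare v=21, j=9: +21·0.0833333° lon, +9·0.0416667° lat → SW at lon 59.75°, lat 2.375°.
Cell spans 0.0833333° lon × 0.0416667° lat.
west 59.7500, east 59.8333.

59.7500, 59.8333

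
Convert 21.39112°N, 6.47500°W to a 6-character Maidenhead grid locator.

Shift to the Maidenhead origin (180°W, 90°S): lon 173.5250, lat 111.3911.
Field: lon ⌊173.5250/20⌋ = 8 → I; lat ⌊111.3911/10⌋ = 11 → L.
Square: lon ⌊13.5250/2⌋ = 6; lat ⌊1.3911/1⌋ = 1.
Subsquare: lon ⌊1.5250/0.0833333⌋ = 18 → s; lat ⌊0.3911/0.0416667⌋ = 9 → j.

IL61sj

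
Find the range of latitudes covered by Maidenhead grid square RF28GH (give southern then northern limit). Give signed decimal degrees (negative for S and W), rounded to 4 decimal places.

-31.7083, -31.6667

Field R=17, F=5: +17·20° lon, +5·10° lat → SW at lon 160°, lat -40°.
Square 2, 8: +2·2° lon, +8·1° lat → SW at lon 164°, lat -32°.
Subsquare g=6, h=7: +6·0.0833333° lon, +7·0.0416667° lat → SW at lon 164.5°, lat -31.7083°.
Cell spans 0.0833333° lon × 0.0416667° lat.
south -31.7083, north -31.6667.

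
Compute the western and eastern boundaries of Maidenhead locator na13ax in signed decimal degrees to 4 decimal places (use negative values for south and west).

82.0000, 82.0833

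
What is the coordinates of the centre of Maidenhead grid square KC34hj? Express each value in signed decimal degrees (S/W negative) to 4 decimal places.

-65.6042, 26.6250

Field K=10, C=2: +10·20° lon, +2·10° lat → SW at lon 20°, lat -70°.
Square 3, 4: +3·2° lon, +4·1° lat → SW at lon 26°, lat -66°.
Subsquare h=7, j=9: +7·0.0833333° lon, +9·0.0416667° lat → SW at lon 26.5833°, lat -65.625°.
Cell spans 0.0833333° lon × 0.0416667° lat. Centre is SW corner plus half of each.
latitude -65.6042, longitude 26.6250.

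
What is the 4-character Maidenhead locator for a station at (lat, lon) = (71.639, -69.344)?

Offset from 180°W / 90°S: lon 110.66°, lat 161.64°.
Field: lon ⌊110.66/20⌋ = 5 → F; lat ⌊161.64/10⌋ = 16 → Q.
Square: lon ⌊10.66/2⌋ = 5; lat ⌊1.64/1⌋ = 1.

FQ51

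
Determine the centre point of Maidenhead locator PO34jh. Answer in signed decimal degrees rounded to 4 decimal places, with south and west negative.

54.3125, 126.7917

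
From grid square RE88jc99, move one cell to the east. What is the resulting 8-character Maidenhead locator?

Longitude extended square 9; +1 → 10, wraps to 0, carry into subsquare.
Longitude subsquare j = 9; +1 → 10 = k.
The latitude characters are unchanged.

RE88kc09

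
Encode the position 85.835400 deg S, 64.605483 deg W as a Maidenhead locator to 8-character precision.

FA74qd79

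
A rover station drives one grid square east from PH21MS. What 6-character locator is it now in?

PH21ns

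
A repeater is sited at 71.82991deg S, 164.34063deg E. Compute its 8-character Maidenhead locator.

Add 180° to longitude and 90° to latitude: 344.34063, 18.17009.
Field: 344.34063/20 → 17 → R, 18.17009/10 → 1 → B; chars RB.
Square: 4.34063/2 → 2, 8.17009/1 → 8; chars 28.
Subsquare: 0.34063/0.0833333 → 4 → e, 0.17009/0.0416667 → 4 → e; chars ee.
Extended square: 0.00730/0.00833333 → 0, 0.00342/0.00416667 → 0; chars 00.

RB28ee00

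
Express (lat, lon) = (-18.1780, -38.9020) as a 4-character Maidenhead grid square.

Offset from 180°W / 90°S: lon 141.10°, lat 71.82°.
Field (20°×10°, letters A–R): lon ⌊141.10/20⌋ = 7 → H; lat ⌊71.82/10⌋ = 7 → H.
Square (2°×1°, digits 0–9): lon ⌊1.10/2⌋ = 0; lat ⌊1.82/1⌋ = 1.

HH01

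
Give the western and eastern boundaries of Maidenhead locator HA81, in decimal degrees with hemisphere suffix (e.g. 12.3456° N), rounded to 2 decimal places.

24.00° W, 22.00° W

Field H=7, A=0: +7·20° lon, +0·10° lat → SW at lon -40°, lat -90°.
Square 8, 1: +8·2° lon, +1·1° lat → SW at lon -24°, lat -89°.
Cell spans 2° lon × 1° lat.
west 24.00° W, east 22.00° W.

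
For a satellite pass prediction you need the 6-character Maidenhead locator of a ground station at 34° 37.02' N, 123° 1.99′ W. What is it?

Add 180° to longitude and 90° to latitude: 56.9668, 124.6170.
Field (20°×10°, letters A–R): 56.9668/20 → 2 → C, 124.6170/10 → 12 → M; chars CM.
Square (2°×1°, digits 0–9): 16.9668/2 → 8, 4.6170/1 → 4; chars 84.
Subsquare (5′×2.5′, letters a–x): 0.9668/0.0833333 → 11 → l, 0.6170/0.0416667 → 14 → o; chars lo.

CM84lo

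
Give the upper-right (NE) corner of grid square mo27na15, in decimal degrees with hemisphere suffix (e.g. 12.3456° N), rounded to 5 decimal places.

Field M=12, O=14: +12·20° lon, +14·10° lat → SW at lon 60°, lat 50°.
Square 2, 7: +2·2° lon, +7·1° lat → SW at lon 64°, lat 57°.
Subsquare n=13, a=0: +13·0.0833333° lon, +0·0.0416667° lat → SW at lon 65.0833°, lat 57°.
Extended square 1, 5: +1·0.00833333° lon, +5·0.00416667° lat → SW at lon 65.0917°, lat 57.0208°.
Cell spans 0.00833333° lon × 0.00416667° lat. NE corner is SW corner plus one full cell.
latitude 57.02500° N, longitude 65.10000° E.

57.02500° N, 65.10000° E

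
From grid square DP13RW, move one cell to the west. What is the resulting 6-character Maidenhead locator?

DP13qw

Longitude subsquare r = 17; −1 → 16 = q.
The latitude characters are unchanged.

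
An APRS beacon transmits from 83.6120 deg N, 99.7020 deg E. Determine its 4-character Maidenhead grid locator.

Add 180° to longitude and 90° to latitude: 279.70, 173.61.
Field: 279.70/20 → 13 → N, 173.61/10 → 17 → R; chars NR.
Square: 19.70/2 → 9, 3.61/1 → 3; chars 93.

NR93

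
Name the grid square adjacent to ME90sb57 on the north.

ME90sb58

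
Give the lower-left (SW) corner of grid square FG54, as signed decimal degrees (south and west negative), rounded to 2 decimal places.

Field F=5, G=6: +5·20° lon, +6·10° lat → SW at lon -80°, lat -30°.
Square 5, 4: +5·2° lon, +4·1° lat → SW at lon -70°, lat -26°.
latitude -26.00, longitude -70.00.

-26.00, -70.00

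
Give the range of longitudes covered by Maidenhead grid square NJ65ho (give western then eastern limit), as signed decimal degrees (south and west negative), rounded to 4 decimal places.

Field N=13, J=9: +13·20° lon, +9·10° lat → SW at lon 80°, lat 0°.
Square 6, 5: +6·2° lon, +5·1° lat → SW at lon 92°, lat 5°.
Subsquare h=7, o=14: +7·0.0833333° lon, +14·0.0416667° lat → SW at lon 92.5833°, lat 5.58333°.
Cell spans 0.0833333° lon × 0.0416667° lat.
west 92.5833, east 92.6667.

92.5833, 92.6667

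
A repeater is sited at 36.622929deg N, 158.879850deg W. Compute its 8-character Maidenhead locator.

BM06no49

Add 180° to longitude and 90° to latitude: 21.12015, 126.62293.
Field: 21.12015/20 → 1 → B, 126.62293/10 → 12 → M; chars BM.
Square: 1.12015/2 → 0, 6.62293/1 → 6; chars 06.
Subsquare: 1.12015/0.0833333 → 13 → n, 0.62293/0.0416667 → 14 → o; chars no.
Extended square: 0.03682/0.00833333 → 4, 0.03960/0.00416667 → 9; chars 49.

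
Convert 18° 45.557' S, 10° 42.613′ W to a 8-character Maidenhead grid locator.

IH41pf47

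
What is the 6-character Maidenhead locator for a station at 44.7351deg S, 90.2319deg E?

Shift to the Maidenhead origin (180°W, 90°S): lon 270.2319, lat 45.2649.
Field (20°×10°, letters A–R): 270.2319/20 → 13 → N, 45.2649/10 → 4 → E; chars NE.
Square (2°×1°, digits 0–9): 10.2319/2 → 5, 5.2649/1 → 5; chars 55.
Subsquare (5′×2.5′, letters a–x): 0.2319/0.0833333 → 2 → c, 0.2649/0.0416667 → 6 → g; chars cg.

NE55cg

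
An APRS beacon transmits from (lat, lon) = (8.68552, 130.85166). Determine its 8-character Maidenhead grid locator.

Add 180° to longitude and 90° to latitude: 310.85166, 98.68552.
Field: 310.85166/20 → 15 → P, 98.68552/10 → 9 → J; chars PJ.
Square: 10.85166/2 → 5, 8.68552/1 → 8; chars 58.
Subsquare: 0.85166/0.0833333 → 10 → k, 0.68552/0.0416667 → 16 → q; chars kq.
Extended square: 0.01833/0.00833333 → 2, 0.01885/0.00416667 → 4; chars 24.

PJ58kq24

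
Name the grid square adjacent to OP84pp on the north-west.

Longitude subsquare p = 15; −1 → 14 = o.
Latitude subsquare p = 15; +1 → 16 = q.

OP84oq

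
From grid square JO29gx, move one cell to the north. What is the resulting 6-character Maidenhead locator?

JP20ga

Latitude subsquare x = 23; +1 → 24, wraps to 0 = a, carry into square.
Latitude square 9; +1 → 10, wraps to 0, carry into field.
Latitude field O = 14; +1 → 15 = P.
The longitude characters are unchanged.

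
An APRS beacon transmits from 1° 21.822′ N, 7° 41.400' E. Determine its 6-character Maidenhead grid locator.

Offset from 180°W / 90°S: lon 187.6900°, lat 91.3637°.
Field: lon ⌊187.6900/20⌋ = 9 → J; lat ⌊91.3637/10⌋ = 9 → J.
Square: lon ⌊7.6900/2⌋ = 3; lat ⌊1.3637/1⌋ = 1.
Subsquare: lon ⌊1.6900/0.0833333⌋ = 20 → u; lat ⌊0.3637/0.0416667⌋ = 8 → i.

JJ31ui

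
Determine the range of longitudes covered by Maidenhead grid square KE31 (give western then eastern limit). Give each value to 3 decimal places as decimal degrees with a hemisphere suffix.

Field K=10, E=4: +10·20° lon, +4·10° lat → SW at lon 20°, lat -50°.
Square 3, 1: +3·2° lon, +1·1° lat → SW at lon 26°, lat -49°.
Cell spans 2° lon × 1° lat.
west 26.000° E, east 28.000° E.

26.000° E, 28.000° E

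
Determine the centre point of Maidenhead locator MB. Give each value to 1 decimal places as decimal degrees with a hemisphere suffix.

75.0° S, 70.0° E

Field M=12, B=1: +12·20° lon, +1·10° lat → SW at lon 60°, lat -80°.
Cell spans 20° lon × 10° lat. Centre is SW corner plus half of each.
latitude 75.0° S, longitude 70.0° E.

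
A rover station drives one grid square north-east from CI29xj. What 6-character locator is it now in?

CI39ak

Longitude subsquare x = 23; +1 → 24, wraps to 0 = a, carry into square.
Longitude square 2; +1 → 3.
Latitude subsquare j = 9; +1 → 10 = k.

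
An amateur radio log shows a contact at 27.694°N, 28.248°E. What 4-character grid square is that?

KL47

Shift to the Maidenhead origin (180°W, 90°S): lon 208.25, lat 117.69.
Field (20°×10°, letters A–R): lon ⌊208.25/20⌋ = 10 → K; lat ⌊117.69/10⌋ = 11 → L.
Square (2°×1°, digits 0–9): lon ⌊8.25/2⌋ = 4; lat ⌊7.69/1⌋ = 7.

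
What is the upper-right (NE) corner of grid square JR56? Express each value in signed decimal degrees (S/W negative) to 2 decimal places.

87.00, 12.00

Field J=9, R=17: +9·20° lon, +17·10° lat → SW at lon 0°, lat 80°.
Square 5, 6: +5·2° lon, +6·1° lat → SW at lon 10°, lat 86°.
Cell spans 2° lon × 1° lat. NE corner is SW corner plus one full cell.
latitude 87.00, longitude 12.00.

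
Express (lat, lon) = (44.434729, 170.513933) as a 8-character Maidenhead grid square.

RN54gk14

Offset from 180°W / 90°S: lon 350.51393°, lat 134.43473°.
Field: lon ⌊350.51393/20⌋ = 17 → R; lat ⌊134.43473/10⌋ = 13 → N.
Square: lon ⌊10.51393/2⌋ = 5; lat ⌊4.43473/1⌋ = 4.
Subsquare: lon ⌊0.51393/0.0833333⌋ = 6 → g; lat ⌊0.43473/0.0416667⌋ = 10 → k.
Extended square: lon ⌊0.01393/0.00833333⌋ = 1; lat ⌊0.01806/0.00416667⌋ = 4.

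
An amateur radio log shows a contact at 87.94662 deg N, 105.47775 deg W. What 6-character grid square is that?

DR77gw

Shift to the Maidenhead origin (180°W, 90°S): lon 74.5222, lat 177.9466.
Field: 74.5222/20 → 3 → D, 177.9466/10 → 17 → R; chars DR.
Square: 14.5222/2 → 7, 7.9466/1 → 7; chars 77.
Subsquare: 0.5222/0.0833333 → 6 → g, 0.9466/0.0416667 → 22 → w; chars gw.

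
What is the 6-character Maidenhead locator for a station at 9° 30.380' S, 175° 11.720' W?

AI20jl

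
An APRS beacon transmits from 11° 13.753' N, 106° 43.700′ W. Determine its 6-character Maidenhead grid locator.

Offset from 180°W / 90°S: lon 73.2717°, lat 101.2292°.
Field: 73.2717/20 → 3 → D, 101.2292/10 → 10 → K; chars DK.
Square: 13.2717/2 → 6, 1.2292/1 → 1; chars 61.
Subsquare: 1.2717/0.0833333 → 15 → p, 0.2292/0.0416667 → 5 → f; chars pf.

DK61pf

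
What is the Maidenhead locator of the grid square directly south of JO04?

JO03

Latitude square 4; −1 → 3.
The longitude characters are unchanged.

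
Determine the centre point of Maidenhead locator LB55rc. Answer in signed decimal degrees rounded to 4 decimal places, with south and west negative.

Field L=11, B=1: +11·20° lon, +1·10° lat → SW at lon 40°, lat -80°.
Square 5, 5: +5·2° lon, +5·1° lat → SW at lon 50°, lat -75°.
Subsquare r=17, c=2: +17·0.0833333° lon, +2·0.0416667° lat → SW at lon 51.4167°, lat -74.9167°.
Cell spans 0.0833333° lon × 0.0416667° lat. Centre is SW corner plus half of each.
latitude -74.8958, longitude 51.4583.

-74.8958, 51.4583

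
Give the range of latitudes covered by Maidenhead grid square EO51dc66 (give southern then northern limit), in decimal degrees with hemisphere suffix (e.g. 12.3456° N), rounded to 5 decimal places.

51.10833° N, 51.11250° N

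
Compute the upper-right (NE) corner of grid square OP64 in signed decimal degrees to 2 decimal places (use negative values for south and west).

Field O=14, P=15: +14·20° lon, +15·10° lat → SW at lon 100°, lat 60°.
Square 6, 4: +6·2° lon, +4·1° lat → SW at lon 112°, lat 64°.
Cell spans 2° lon × 1° lat. NE corner is SW corner plus one full cell.
latitude 65.00, longitude 114.00.

65.00, 114.00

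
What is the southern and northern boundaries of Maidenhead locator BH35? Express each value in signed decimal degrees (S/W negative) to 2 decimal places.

Field B=1, H=7: +1·20° lon, +7·10° lat → SW at lon -160°, lat -20°.
Square 3, 5: +3·2° lon, +5·1° lat → SW at lon -154°, lat -15°.
Cell spans 2° lon × 1° lat.
south -15.00, north -14.00.

-15.00, -14.00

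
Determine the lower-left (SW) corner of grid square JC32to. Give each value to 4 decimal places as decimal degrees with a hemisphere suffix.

67.4167° S, 7.5833° E

Field J=9, C=2: +9·20° lon, +2·10° lat → SW at lon 0°, lat -70°.
Square 3, 2: +3·2° lon, +2·1° lat → SW at lon 6°, lat -68°.
Subsquare t=19, o=14: +19·0.0833333° lon, +14·0.0416667° lat → SW at lon 7.58333°, lat -67.4167°.
latitude 67.4167° S, longitude 7.5833° E.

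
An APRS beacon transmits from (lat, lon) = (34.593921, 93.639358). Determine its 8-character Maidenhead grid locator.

Shift to the Maidenhead origin (180°W, 90°S): lon 273.63936, lat 124.59392.
Field: 273.63936/20 → 13 → N, 124.59392/10 → 12 → M; chars NM.
Square: 13.63936/2 → 6, 4.59392/1 → 4; chars 64.
Subsquare: 1.63936/0.0833333 → 19 → t, 0.59392/0.0416667 → 14 → o; chars to.
Extended square: 0.05602/0.00833333 → 6, 0.01059/0.00416667 → 2; chars 62.

NM64to62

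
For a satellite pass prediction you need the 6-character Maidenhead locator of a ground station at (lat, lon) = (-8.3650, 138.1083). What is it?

Add 180° to longitude and 90° to latitude: 318.1083, 81.6350.
Field: 318.1083/20 → 15 → P, 81.6350/10 → 8 → I; chars PI.
Square: 18.1083/2 → 9, 1.6350/1 → 1; chars 91.
Subsquare: 0.1083/0.0833333 → 1 → b, 0.6350/0.0416667 → 15 → p; chars bp.

PI91bp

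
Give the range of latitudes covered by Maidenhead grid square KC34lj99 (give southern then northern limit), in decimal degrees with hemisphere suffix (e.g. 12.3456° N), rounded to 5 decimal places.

Field K=10, C=2: +10·20° lon, +2·10° lat → SW at lon 20°, lat -70°.
Square 3, 4: +3·2° lon, +4·1° lat → SW at lon 26°, lat -66°.
Subsquare l=11, j=9: +11·0.0833333° lon, +9·0.0416667° lat → SW at lon 26.9167°, lat -65.625°.
Extended square 9, 9: +9·0.00833333° lon, +9·0.00416667° lat → SW at lon 26.9917°, lat -65.5875°.
Cell spans 0.00833333° lon × 0.00416667° lat.
south 65.58750° S, north 65.58333° S.

65.58750° S, 65.58333° S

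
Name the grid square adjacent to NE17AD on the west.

NE07xd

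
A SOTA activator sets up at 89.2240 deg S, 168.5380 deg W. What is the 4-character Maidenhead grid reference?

AA50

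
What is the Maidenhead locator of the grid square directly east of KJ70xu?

KJ80au

Longitude subsquare x = 23; +1 → 24, wraps to 0 = a, carry into square.
Longitude square 7; +1 → 8.
The latitude characters are unchanged.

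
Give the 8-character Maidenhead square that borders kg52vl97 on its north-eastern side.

KG52wl08

Longitude extended square 9; +1 → 10, wraps to 0, carry into subsquare.
Longitude subsquare v = 21; +1 → 22 = w.
Latitude extended square 7; +1 → 8.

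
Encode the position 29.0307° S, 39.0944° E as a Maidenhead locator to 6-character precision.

KG90nx

Offset from 180°W / 90°S: lon 219.0944°, lat 60.9693°.
Field: lon ⌊219.0944/20⌋ = 10 → K; lat ⌊60.9693/10⌋ = 6 → G.
Square: lon ⌊19.0944/2⌋ = 9; lat ⌊0.9693/1⌋ = 0.
Subsquare: lon ⌊1.0944/0.0833333⌋ = 13 → n; lat ⌊0.9693/0.0416667⌋ = 23 → x.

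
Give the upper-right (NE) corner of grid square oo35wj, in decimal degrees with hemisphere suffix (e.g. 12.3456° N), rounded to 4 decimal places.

55.4167° N, 107.9167° E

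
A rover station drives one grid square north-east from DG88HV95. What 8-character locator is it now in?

Longitude extended square 9; +1 → 10, wraps to 0, carry into subsquare.
Longitude subsquare h = 7; +1 → 8 = i.
Latitude extended square 5; +1 → 6.

DG88iv06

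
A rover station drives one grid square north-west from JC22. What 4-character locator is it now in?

JC13

Longitude square 2; −1 → 1.
Latitude square 2; +1 → 3.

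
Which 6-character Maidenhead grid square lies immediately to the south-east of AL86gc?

AL86hb

Longitude subsquare g = 6; +1 → 7 = h.
Latitude subsquare c = 2; −1 → 1 = b.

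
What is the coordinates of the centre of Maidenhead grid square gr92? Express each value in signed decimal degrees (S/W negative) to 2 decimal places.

Field G=6, R=17: +6·20° lon, +17·10° lat → SW at lon -60°, lat 80°.
Square 9, 2: +9·2° lon, +2·1° lat → SW at lon -42°, lat 82°.
Cell spans 2° lon × 1° lat. Centre is SW corner plus half of each.
latitude 82.50, longitude -41.00.

82.50, -41.00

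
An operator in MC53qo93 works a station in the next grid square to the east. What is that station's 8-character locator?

Longitude extended square 9; +1 → 10, wraps to 0, carry into subsquare.
Longitude subsquare q = 16; +1 → 17 = r.
The latitude characters are unchanged.

MC53ro03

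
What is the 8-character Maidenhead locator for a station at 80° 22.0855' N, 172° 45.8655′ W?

AR30oi88

Shift to the Maidenhead origin (180°W, 90°S): lon 7.23558, lat 170.36809.
Field: 7.23558/20 → 0 → A, 170.36809/10 → 17 → R; chars AR.
Square: 7.23558/2 → 3, 0.36809/1 → 0; chars 30.
Subsquare: 1.23558/0.0833333 → 14 → o, 0.36809/0.0416667 → 8 → i; chars oi.
Extended square: 0.06891/0.00833333 → 8, 0.03476/0.00416667 → 8; chars 88.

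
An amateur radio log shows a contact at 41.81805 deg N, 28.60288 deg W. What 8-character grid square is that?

HN51qt76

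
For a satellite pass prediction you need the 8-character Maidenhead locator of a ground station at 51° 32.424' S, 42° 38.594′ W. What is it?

GD88ql20

Shift to the Maidenhead origin (180°W, 90°S): lon 137.35677, lat 38.45960.
Field: 137.35677/20 → 6 → G, 38.45960/10 → 3 → D; chars GD.
Square: 17.35677/2 → 8, 8.45960/1 → 8; chars 88.
Subsquare: 1.35677/0.0833333 → 16 → q, 0.45960/0.0416667 → 11 → l; chars ql.
Extended square: 0.02343/0.00833333 → 2, 0.00127/0.00416667 → 0; chars 20.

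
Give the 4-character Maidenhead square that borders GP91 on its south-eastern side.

Longitude square 9; +1 → 10, wraps to 0, carry into field.
Longitude field G = 6; +1 → 7 = H.
Latitude square 1; −1 → 0.

HP00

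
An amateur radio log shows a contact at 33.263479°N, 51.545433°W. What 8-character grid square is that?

GM43fg43

Offset from 180°W / 90°S: lon 128.45457°, lat 123.26348°.
Field (20°×10°, letters A–R): 128.45457/20 → 6 → G, 123.26348/10 → 12 → M; chars GM.
Square (2°×1°, digits 0–9): 8.45457/2 → 4, 3.26348/1 → 3; chars 43.
Subsquare (5′×2.5′, letters a–x): 0.45457/0.0833333 → 5 → f, 0.26348/0.0416667 → 6 → g; chars fg.
Extended square (30″×15″, digits 0–9): 0.03790/0.00833333 → 4, 0.01348/0.00416667 → 3; chars 43.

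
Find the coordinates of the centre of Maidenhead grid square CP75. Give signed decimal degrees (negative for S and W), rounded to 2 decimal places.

65.50, -125.00

Field C=2, P=15: +2·20° lon, +15·10° lat → SW at lon -140°, lat 60°.
Square 7, 5: +7·2° lon, +5·1° lat → SW at lon -126°, lat 65°.
Cell spans 2° lon × 1° lat. Centre is SW corner plus half of each.
latitude 65.50, longitude -125.00.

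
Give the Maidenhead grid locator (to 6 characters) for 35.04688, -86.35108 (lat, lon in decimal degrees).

EM65tb

Add 180° to longitude and 90° to latitude: 93.6489, 125.0469.
Field: 93.6489/20 → 4 → E, 125.0469/10 → 12 → M; chars EM.
Square: 13.6489/2 → 6, 5.0469/1 → 5; chars 65.
Subsquare: 1.6489/0.0833333 → 19 → t, 0.0469/0.0416667 → 1 → b; chars tb.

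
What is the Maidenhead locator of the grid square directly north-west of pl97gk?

PL97fl

Longitude subsquare g = 6; −1 → 5 = f.
Latitude subsquare k = 10; +1 → 11 = l.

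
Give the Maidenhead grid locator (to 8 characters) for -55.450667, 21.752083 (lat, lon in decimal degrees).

Add 180° to longitude and 90° to latitude: 201.75208, 34.54933.
Field: lon ⌊201.75208/20⌋ = 10 → K; lat ⌊34.54933/10⌋ = 3 → D.
Square: lon ⌊1.75208/2⌋ = 0; lat ⌊4.54933/1⌋ = 4.
Subsquare: lon ⌊1.75208/0.0833333⌋ = 21 → v; lat ⌊0.54933/0.0416667⌋ = 13 → n.
Extended square: lon ⌊0.00208/0.00833333⌋ = 0; lat ⌊0.00767/0.00416667⌋ = 1.

KD04vn01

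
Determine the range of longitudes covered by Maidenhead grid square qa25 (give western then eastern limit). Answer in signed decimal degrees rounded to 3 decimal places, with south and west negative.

144.000, 146.000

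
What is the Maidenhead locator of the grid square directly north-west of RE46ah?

RE36xi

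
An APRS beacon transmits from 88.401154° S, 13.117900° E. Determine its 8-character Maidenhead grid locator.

JA61no43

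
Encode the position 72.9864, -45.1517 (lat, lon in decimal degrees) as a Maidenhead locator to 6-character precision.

Offset from 180°W / 90°S: lon 134.8483°, lat 162.9864°.
Field (20°×10°, letters A–R): 134.8483/20 → 6 → G, 162.9864/10 → 16 → Q; chars GQ.
Square (2°×1°, digits 0–9): 14.8483/2 → 7, 2.9864/1 → 2; chars 72.
Subsquare (5′×2.5′, letters a–x): 0.8483/0.0833333 → 10 → k, 0.9864/0.0416667 → 23 → x; chars kx.

GQ72kx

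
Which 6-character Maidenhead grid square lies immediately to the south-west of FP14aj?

Longitude subsquare a = 0; −1 → -1, wraps to 23 = x, carry into square.
Longitude square 1; −1 → 0.
Latitude subsquare j = 9; −1 → 8 = i.

FP04xi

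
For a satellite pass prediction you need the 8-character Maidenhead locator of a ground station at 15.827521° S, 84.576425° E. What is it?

NH24ge91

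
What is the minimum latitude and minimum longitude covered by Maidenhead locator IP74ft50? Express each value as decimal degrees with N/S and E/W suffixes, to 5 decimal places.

64.79167° N, 5.54167° W

Field I=8, P=15: +8·20° lon, +15·10° lat → SW at lon -20°, lat 60°.
Square 7, 4: +7·2° lon, +4·1° lat → SW at lon -6°, lat 64°.
Subsquare f=5, t=19: +5·0.0833333° lon, +19·0.0416667° lat → SW at lon -5.58333°, lat 64.7917°.
Extended square 5, 0: +5·0.00833333° lon, +0·0.00416667° lat → SW at lon -5.54167°, lat 64.7917°.
latitude 64.79167° N, longitude 5.54167° W.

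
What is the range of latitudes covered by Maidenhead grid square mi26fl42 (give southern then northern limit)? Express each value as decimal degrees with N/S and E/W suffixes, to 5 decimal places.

3.53333° S, 3.52917° S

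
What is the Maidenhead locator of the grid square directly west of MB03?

LB93

Longitude square 0; −1 → -1, wraps to 9, carry into field.
Longitude field M = 12; −1 → 11 = L.
The latitude characters are unchanged.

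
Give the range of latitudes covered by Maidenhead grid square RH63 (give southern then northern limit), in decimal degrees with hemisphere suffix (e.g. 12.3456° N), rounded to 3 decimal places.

17.000° S, 16.000° S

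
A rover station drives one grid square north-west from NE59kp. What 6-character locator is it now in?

NE59jq

Longitude subsquare k = 10; −1 → 9 = j.
Latitude subsquare p = 15; +1 → 16 = q.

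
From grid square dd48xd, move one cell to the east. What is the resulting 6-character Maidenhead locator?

DD58ad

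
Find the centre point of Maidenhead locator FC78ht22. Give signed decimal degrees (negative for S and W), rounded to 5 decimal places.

Field F=5, C=2: +5·20° lon, +2·10° lat → SW at lon -80°, lat -70°.
Square 7, 8: +7·2° lon, +8·1° lat → SW at lon -66°, lat -62°.
Subsquare h=7, t=19: +7·0.0833333° lon, +19·0.0416667° lat → SW at lon -65.4167°, lat -61.2083°.
Extended square 2, 2: +2·0.00833333° lon, +2·0.00416667° lat → SW at lon -65.4°, lat -61.2°.
Cell spans 0.00833333° lon × 0.00416667° lat. Centre is SW corner plus half of each.
latitude -61.19792, longitude -65.39583.

-61.19792, -65.39583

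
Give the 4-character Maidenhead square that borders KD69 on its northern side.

KE60

Latitude square 9; +1 → 10, wraps to 0, carry into field.
Latitude field D = 3; +1 → 4 = E.
The longitude characters are unchanged.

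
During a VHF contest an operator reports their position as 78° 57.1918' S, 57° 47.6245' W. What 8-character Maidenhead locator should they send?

Shift to the Maidenhead origin (180°W, 90°S): lon 122.20626, lat 11.04680.
Field: 122.20626/20 → 6 → G, 11.04680/10 → 1 → B; chars GB.
Square: 2.20626/2 → 1, 1.04680/1 → 1; chars 11.
Subsquare: 0.20626/0.0833333 → 2 → c, 0.04680/0.0416667 → 1 → b; chars cb.
Extended square: 0.03959/0.00833333 → 4, 0.00514/0.00416667 → 1; chars 41.

GB11cb41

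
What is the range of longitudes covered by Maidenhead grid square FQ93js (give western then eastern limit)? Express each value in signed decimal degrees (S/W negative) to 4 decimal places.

Field F=5, Q=16: +5·20° lon, +16·10° lat → SW at lon -80°, lat 70°.
Square 9, 3: +9·2° lon, +3·1° lat → SW at lon -62°, lat 73°.
Subsquare j=9, s=18: +9·0.0833333° lon, +18·0.0416667° lat → SW at lon -61.25°, lat 73.75°.
Cell spans 0.0833333° lon × 0.0416667° lat.
west -61.2500, east -61.1667.

-61.2500, -61.1667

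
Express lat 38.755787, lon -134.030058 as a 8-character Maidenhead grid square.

Offset from 180°W / 90°S: lon 45.96994°, lat 128.75579°.
Field (20°×10°, letters A–R): lon ⌊45.96994/20⌋ = 2 → C; lat ⌊128.75579/10⌋ = 12 → M.
Square (2°×1°, digits 0–9): lon ⌊5.96994/2⌋ = 2; lat ⌊8.75579/1⌋ = 8.
Subsquare (5′×2.5′, letters a–x): lon ⌊1.96994/0.0833333⌋ = 23 → x; lat ⌊0.75579/0.0416667⌋ = 18 → s.
Extended square (30″×15″, digits 0–9): lon ⌊0.05328/0.00833333⌋ = 6; lat ⌊0.00579/0.00416667⌋ = 1.

CM28xs61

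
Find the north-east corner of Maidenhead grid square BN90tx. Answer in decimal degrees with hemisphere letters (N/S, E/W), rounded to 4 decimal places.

Field B=1, N=13: +1·20° lon, +13·10° lat → SW at lon -160°, lat 40°.
Square 9, 0: +9·2° lon, +0·1° lat → SW at lon -142°, lat 40°.
Subsquare t=19, x=23: +19·0.0833333° lon, +23·0.0416667° lat → SW at lon -140.417°, lat 40.9583°.
Cell spans 0.0833333° lon × 0.0416667° lat. NE corner is SW corner plus one full cell.
latitude 41.0000° N, longitude 140.3333° W.

41.0000° N, 140.3333° W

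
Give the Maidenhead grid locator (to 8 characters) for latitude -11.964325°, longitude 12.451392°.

Add 180° to longitude and 90° to latitude: 192.45139, 78.03567.
Field (20°×10°, letters A–R): lon ⌊192.45139/20⌋ = 9 → J; lat ⌊78.03567/10⌋ = 7 → H.
Square (2°×1°, digits 0–9): lon ⌊12.45139/2⌋ = 6; lat ⌊8.03567/1⌋ = 8.
Subsquare (5′×2.5′, letters a–x): lon ⌊0.45139/0.0833333⌋ = 5 → f; lat ⌊0.03567/0.0416667⌋ = 0 → a.
Extended square (30″×15″, digits 0–9): lon ⌊0.03473/0.00833333⌋ = 4; lat ⌊0.03567/0.00416667⌋ = 8.

JH68fa48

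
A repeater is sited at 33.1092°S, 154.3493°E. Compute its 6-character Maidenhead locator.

QF76ev

Shift to the Maidenhead origin (180°W, 90°S): lon 334.3493, lat 56.8908.
Field (20°×10°, letters A–R): 334.3493/20 → 16 → Q, 56.8908/10 → 5 → F; chars QF.
Square (2°×1°, digits 0–9): 14.3493/2 → 7, 6.8908/1 → 6; chars 76.
Subsquare (5′×2.5′, letters a–x): 0.3493/0.0833333 → 4 → e, 0.8908/0.0416667 → 21 → v; chars ev.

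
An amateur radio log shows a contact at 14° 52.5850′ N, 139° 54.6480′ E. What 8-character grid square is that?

Add 180° to longitude and 90° to latitude: 319.91080, 104.87642.
Field: lon ⌊319.91080/20⌋ = 15 → P; lat ⌊104.87642/10⌋ = 10 → K.
Square: lon ⌊19.91080/2⌋ = 9; lat ⌊4.87642/1⌋ = 4.
Subsquare: lon ⌊1.91080/0.0833333⌋ = 22 → w; lat ⌊0.87642/0.0416667⌋ = 21 → v.
Extended square: lon ⌊0.07747/0.00833333⌋ = 9; lat ⌊0.00142/0.00416667⌋ = 0.

PK94wv90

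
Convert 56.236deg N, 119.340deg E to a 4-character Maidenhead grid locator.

OO96

Offset from 180°W / 90°S: lon 299.34°, lat 146.24°.
Field: 299.34/20 → 14 → O, 146.24/10 → 14 → O; chars OO.
Square: 19.34/2 → 9, 6.24/1 → 6; chars 96.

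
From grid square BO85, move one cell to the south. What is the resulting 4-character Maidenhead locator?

BO84

Latitude square 5; −1 → 4.
The longitude characters are unchanged.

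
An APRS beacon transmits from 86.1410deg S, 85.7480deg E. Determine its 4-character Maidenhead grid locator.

NA23

Shift to the Maidenhead origin (180°W, 90°S): lon 265.75, lat 3.86.
Field (20°×10°, letters A–R): 265.75/20 → 13 → N, 3.86/10 → 0 → A; chars NA.
Square (2°×1°, digits 0–9): 5.75/2 → 2, 3.86/1 → 3; chars 23.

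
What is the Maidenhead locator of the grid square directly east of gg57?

GG67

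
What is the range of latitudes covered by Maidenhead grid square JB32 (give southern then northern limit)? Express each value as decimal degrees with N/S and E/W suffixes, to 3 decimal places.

78.000° S, 77.000° S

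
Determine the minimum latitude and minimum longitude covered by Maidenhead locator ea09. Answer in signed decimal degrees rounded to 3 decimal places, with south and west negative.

-81.000, -100.000

Field E=4, A=0: +4·20° lon, +0·10° lat → SW at lon -100°, lat -90°.
Square 0, 9: +0·2° lon, +9·1° lat → SW at lon -100°, lat -81°.
latitude -81.000, longitude -100.000.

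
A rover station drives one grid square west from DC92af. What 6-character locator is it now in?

DC82xf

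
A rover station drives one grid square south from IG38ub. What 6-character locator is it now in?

IG38ua

Latitude subsquare b = 1; −1 → 0 = a.
The longitude characters are unchanged.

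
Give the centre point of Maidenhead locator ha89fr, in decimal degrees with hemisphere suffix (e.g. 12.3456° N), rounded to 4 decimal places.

80.2708° S, 23.5417° W

Field H=7, A=0: +7·20° lon, +0·10° lat → SW at lon -40°, lat -90°.
Square 8, 9: +8·2° lon, +9·1° lat → SW at lon -24°, lat -81°.
Subsquare f=5, r=17: +5·0.0833333° lon, +17·0.0416667° lat → SW at lon -23.5833°, lat -80.2917°.
Cell spans 0.0833333° lon × 0.0416667° lat. Centre is SW corner plus half of each.
latitude 80.2708° S, longitude 23.5417° W.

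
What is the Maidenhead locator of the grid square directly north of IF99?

Latitude square 9; +1 → 10, wraps to 0, carry into field.
Latitude field F = 5; +1 → 6 = G.
The longitude characters are unchanged.

IG90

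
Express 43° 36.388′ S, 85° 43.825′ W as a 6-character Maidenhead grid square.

Add 180° to longitude and 90° to latitude: 94.2696, 46.3935.
Field (20°×10°, letters A–R): 94.2696/20 → 4 → E, 46.3935/10 → 4 → E; chars EE.
Square (2°×1°, digits 0–9): 14.2696/2 → 7, 6.3935/1 → 6; chars 76.
Subsquare (5′×2.5′, letters a–x): 0.2696/0.0833333 → 3 → d, 0.3935/0.0416667 → 9 → j; chars dj.

EE76dj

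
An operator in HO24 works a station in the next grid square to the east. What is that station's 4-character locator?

Longitude square 2; +1 → 3.
The latitude characters are unchanged.

HO34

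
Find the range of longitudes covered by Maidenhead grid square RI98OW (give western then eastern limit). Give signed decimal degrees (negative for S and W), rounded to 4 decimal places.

179.1667, 179.2500

Field R=17, I=8: +17·20° lon, +8·10° lat → SW at lon 160°, lat -10°.
Square 9, 8: +9·2° lon, +8·1° lat → SW at lon 178°, lat -2°.
Subsquare o=14, w=22: +14·0.0833333° lon, +22·0.0416667° lat → SW at lon 179.167°, lat -1.08333°.
Cell spans 0.0833333° lon × 0.0416667° lat.
west 179.1667, east 179.2500.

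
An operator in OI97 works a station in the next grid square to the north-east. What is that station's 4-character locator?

PI08

Longitude square 9; +1 → 10, wraps to 0, carry into field.
Longitude field O = 14; +1 → 15 = P.
Latitude square 7; +1 → 8.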